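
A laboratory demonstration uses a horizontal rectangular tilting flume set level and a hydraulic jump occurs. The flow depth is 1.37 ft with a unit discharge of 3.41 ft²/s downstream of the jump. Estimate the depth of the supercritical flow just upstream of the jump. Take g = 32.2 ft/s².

y₁ = 0.313 ft

V₂ = q/y₂ = 3.41/1.37 = 2.49 ft/s; Fr₂ = V₂/√(g·y₂) = 0.375.
Since the conjugate-depth ratio holds either way, y₁/y₂ = ½[√(1 + 8Fr₂²) − 1] = ½[√2.124 − 1] = 0.229.
y₁ = 0.229 × 1.37 = 0.313 ft.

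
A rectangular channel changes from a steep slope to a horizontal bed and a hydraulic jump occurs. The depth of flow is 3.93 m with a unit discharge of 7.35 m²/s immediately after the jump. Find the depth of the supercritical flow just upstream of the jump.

y₁ = 0.616 m

V₂ = q/y₂ = 7.35/3.93 = 1.87 m/s; Fr₂ = V₂/√(g·y₂) = 0.301.
Since the conjugate-depth ratio holds either way, y₁/y₂ = ½[√(1 + 8Fr₂²) − 1] = ½[√1.726 − 1] = 0.157.
y₁ = 0.157 × 3.93 = 0.616 m.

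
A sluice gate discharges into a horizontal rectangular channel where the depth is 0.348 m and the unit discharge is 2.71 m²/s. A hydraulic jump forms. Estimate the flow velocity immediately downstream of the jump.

V₁ = q/y₁ = 2.71/0.348 = 7.79 m/s. Fr₁ = V₁/√(g·y₁) = 7.79/√(9.81×0.348) = 4.21.
From the momentum equation for a rectangular channel, y₂/y₁ = ½[√(1 + 8Fr₁²) − 1] = ½[√143.1 − 1] = 5.48.
y₂ = 5.48 × 0.348 = 1.91 m.
V₂ = q/y₂ = 2.71/1.91 = 1.42 m/s.

V₂ = 1.42 m/s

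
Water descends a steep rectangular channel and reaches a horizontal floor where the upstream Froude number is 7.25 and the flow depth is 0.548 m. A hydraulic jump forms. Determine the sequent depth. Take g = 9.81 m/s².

Fr₁ = 7.25 (given).
Sequent-depth ratio: y₂/y₁ = ½[√(1 + 8Fr₁²) − 1] = ½[√421.5 − 1] = 9.77.
y₂ = 9.77 × 0.548 = 5.35 m.

y₂ = 5.35 m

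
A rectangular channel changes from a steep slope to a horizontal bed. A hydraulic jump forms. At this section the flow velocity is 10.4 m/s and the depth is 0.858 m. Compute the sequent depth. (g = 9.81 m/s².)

y₂ = 3.94 m

Fr₁ = V₁/√(g·y₁) = 10.4/√(9.81×0.858) = 3.58.
From the momentum equation for a rectangular channel, y₂/y₁ = ½[√(1 + 8Fr₁²) − 1] = ½[√103.8 − 1] = 4.59.
y₂ = 4.59 × 0.858 = 3.94 m.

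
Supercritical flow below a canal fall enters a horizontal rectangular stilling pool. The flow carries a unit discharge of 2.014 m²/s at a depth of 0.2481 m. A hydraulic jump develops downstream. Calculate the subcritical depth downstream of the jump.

V₁ = q/y₁ = 2.014/0.2481 = 8.118 m/s. Fr₁ = V₁/√(g·y₁) = 8.118/√(9.81×0.2481) = 5.203.
Sequent-depth ratio: y₂/y₁ = ½[√(1 + 8Fr₁²) − 1] = ½[√217.60 − 1] = 6.876.
y₂ = 6.876 × 0.2481 = 1.706 m.

y₂ = 1.706 m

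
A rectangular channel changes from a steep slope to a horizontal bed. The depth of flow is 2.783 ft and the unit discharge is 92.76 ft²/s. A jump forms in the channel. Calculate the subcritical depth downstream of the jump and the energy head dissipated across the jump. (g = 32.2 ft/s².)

V₁ = q/y₁ = 92.76/2.783 = 33.33 ft/s. Fr₁ = V₁/√(g·y₁) = 33.33/√(32.2×2.783) = 3.521.
Sequent-depth ratio: y₂/y₁ = ½[√(1 + 8Fr₁²) − 1] = ½[√100.18 − 1] = 4.504.
y₂ = 4.504 × 2.783 = 12.54 ft.
Head loss: ΔE = (y₂ − y₁)³/(4y₁y₂) = (12.54 − 2.783)³/(4×2.783×12.54) = 927.7/139.5 = 6.648 ft.

y₂ = 12.54 ft; ΔE = 6.648 ft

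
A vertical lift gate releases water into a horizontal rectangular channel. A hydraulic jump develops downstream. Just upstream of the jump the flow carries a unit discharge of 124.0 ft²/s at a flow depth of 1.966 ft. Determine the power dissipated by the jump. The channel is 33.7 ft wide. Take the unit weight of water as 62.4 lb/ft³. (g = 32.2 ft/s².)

P = 19970 hp

V₁ = q/y₁ = 124.0/1.966 = 63.07 ft/s. Fr₁ = V₁/√(g·y₁) = 63.07/√(32.2×1.966) = 7.927.
From the momentum equation for a rectangular channel, y₂/y₁ = ½[√(1 + 8Fr₁²) − 1] = ½[√503.72 − 1] = 10.72.
y₂ = 10.72 × 1.966 = 21.08 ft.
V₂ = q/y₂ = 124.0/21.08 = 5.883 ft/s. E₁ = y₁ + V₁²/2g = 63.74 ft; E₂ = y₂ + V₂²/2g = 21.62 ft. ΔE = E₁ − E₂ = 42.12 ft.
Q = q·b = 124.0 × 33.7 = 4179 cfs. P = γ·Q·ΔE/550 = 62.4 × 4179 × 42.12 / 550 = 19970 hp.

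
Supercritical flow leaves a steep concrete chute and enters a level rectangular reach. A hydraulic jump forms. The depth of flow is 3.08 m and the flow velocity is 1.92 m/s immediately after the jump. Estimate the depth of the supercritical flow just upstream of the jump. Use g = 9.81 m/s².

Fr₂ = V₂/√(g·y₂) = 1.92/√(9.81×3.08) = 0.349.
Since the conjugate-depth ratio holds either way, y₁/y₂ = ½[√(1 + 8Fr₂²) − 1] = ½[√1.976 − 1] = 0.203.
y₁ = 0.203 × 3.08 = 0.625 m.

y₁ = 0.625 m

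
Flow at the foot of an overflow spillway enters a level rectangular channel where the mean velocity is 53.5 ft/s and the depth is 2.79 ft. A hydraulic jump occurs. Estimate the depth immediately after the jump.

y₂ = 20.9 ft

Fr₁ = V₁/√(g·y₁) = 53.5/√(32.2×2.79) = 5.64.
Sequent-depth ratio: y₂/y₁ = ½[√(1 + 8Fr₁²) − 1] = ½[√255.9 − 1] = 7.50.
y₂ = 7.50 × 2.79 = 20.9 ft.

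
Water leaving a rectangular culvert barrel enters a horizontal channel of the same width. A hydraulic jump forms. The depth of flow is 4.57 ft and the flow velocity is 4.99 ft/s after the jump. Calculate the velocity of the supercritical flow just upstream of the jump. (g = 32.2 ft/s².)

V₁ = 18.7 ft/s

Fr₂ = V₂/√(g·y₂) = 4.99/√(32.2×4.57) = 0.411.
Applying the sequent-depth relation in reverse, y₁/y₂ = ½[√(1 + 8Fr₂²) − 1] = ½[√2.354 − 1] = 0.267.
y₁ = 0.267 × 4.57 = 1.22 ft.
V₁ = q/y₁ = 22.8/1.22 = 18.7 ft/s.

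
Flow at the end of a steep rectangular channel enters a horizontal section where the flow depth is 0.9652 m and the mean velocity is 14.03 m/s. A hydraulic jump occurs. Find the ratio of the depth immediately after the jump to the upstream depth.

y₂/y₁ = 5.967

Fr₁ = V₁/√(g·y₁) = 14.03/√(9.81×0.9652) = 4.559.
Conjugate-depth relation: y₂/y₁ = ½[√(1 + 8Fr₁²) − 1] = ½[√167.31 − 1] = 5.967.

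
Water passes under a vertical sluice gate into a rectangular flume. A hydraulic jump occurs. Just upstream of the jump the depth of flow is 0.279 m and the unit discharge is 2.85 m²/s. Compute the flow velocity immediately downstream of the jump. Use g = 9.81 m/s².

V₂ = 1.24 m/s

V₁ = q/y₁ = 2.85/0.279 = 10.2 m/s. Fr₁ = V₁/√(g·y₁) = 10.2/√(9.81×0.279) = 6.17.
Bélanger equation: y₂/y₁ = ½[√(1 + 8Fr₁²) − 1] = ½[√306.0 − 1] = 8.25.
y₂ = 8.25 × 0.279 = 2.30 m.
V₂ = q/y₂ = 2.85/2.30 = 1.24 m/s.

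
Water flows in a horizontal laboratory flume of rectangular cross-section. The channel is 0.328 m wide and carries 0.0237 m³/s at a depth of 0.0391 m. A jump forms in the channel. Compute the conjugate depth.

q = Q/b = 0.0237/0.328 = 0.0723 m²/s; V₁ = q/y₁ = 1.85 m/s. Fr₁ = V₁/√(g·y₁) = 2.98.
Sequent-depth ratio: y₂/y₁ = ½[√(1 + 8Fr₁²) − 1] = ½[√72.23 − 1] = 3.75.
y₂ = 3.75 × 0.0391 = 0.147 m.

y₂ = 0.147 m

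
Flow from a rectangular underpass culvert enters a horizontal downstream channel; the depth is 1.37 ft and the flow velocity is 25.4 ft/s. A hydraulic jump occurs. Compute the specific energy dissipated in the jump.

ΔE = 4.22 ft

Fr₁ = V₁/√(g·y₁) = 25.4/√(32.2×1.37) = 3.82.
Conjugate-depth relation: y₂/y₁ = ½[√(1 + 8Fr₁²) − 1] = ½[√118.0 − 1] = 4.93.
y₂ = 4.93 × 1.37 = 6.76 ft.
q = V₁·y₁ = 25.4 × 1.37 = 34.8 ft²/s. V₂ = q/y₂ = 34.8/6.76 = 5.15 ft/s. E₁ = y₁ + V₁²/2g = 11.4 ft; E₂ = y₂ + V₂²/2g = 7.17 ft. ΔE = E₁ − E₂ = 4.22 ft.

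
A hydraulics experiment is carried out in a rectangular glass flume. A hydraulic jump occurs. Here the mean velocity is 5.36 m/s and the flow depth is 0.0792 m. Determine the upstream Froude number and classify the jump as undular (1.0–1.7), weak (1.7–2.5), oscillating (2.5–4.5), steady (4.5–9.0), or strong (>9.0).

Fr₁ = 6.08; steady jump

Fr₁ = V₁/√(g·y₁) = 5.36/√(9.81×0.0792) = 6.08.
Fr₁ = 6.08 lies in the steady range.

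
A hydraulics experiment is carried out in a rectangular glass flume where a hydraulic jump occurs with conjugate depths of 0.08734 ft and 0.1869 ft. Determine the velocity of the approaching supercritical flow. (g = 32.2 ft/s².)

For a rectangular channel the momentum equation gives q² = ½·g·y₁·y₂·(y₁ + y₂) = ½×32.2×0.08734×0.1869×0.2742 = 0.07207.
q = √0.07207 = 0.2685 ft²/s.
V₁ = q/y₁ = 0.2685/0.08734 = 3.074 ft/s.

V₁ = 3.074 ft/s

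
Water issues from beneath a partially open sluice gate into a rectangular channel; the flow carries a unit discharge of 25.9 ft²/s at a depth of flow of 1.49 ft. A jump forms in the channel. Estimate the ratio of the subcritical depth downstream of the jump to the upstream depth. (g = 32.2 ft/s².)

V₁ = q/y₁ = 25.9/1.49 = 17.4 ft/s. Fr₁ = V₁/√(g·y₁) = 17.4/√(32.2×1.49) = 2.51.
By Bélanger, y₂/y₁ = ½[√(1 + 8Fr₁²) − 1] = ½[√51.38 − 1] = 3.08.

y₂/y₁ = 3.08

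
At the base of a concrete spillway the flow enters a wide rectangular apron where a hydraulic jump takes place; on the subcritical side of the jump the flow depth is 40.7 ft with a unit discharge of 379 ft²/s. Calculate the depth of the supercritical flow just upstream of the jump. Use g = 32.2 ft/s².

V₂ = q/y₂ = 379/40.7 = 9.31 ft/s; Fr₂ = V₂/√(g·y₂) = 0.257.
The Bélanger relation is symmetric: y₁/y₂ = ½[√(1 + 8Fr₂²) − 1] = ½[√1.529 − 1] = 0.118.
y₁ = 0.118 × 40.7 = 4.82 ft.

y₁ = 4.82 ft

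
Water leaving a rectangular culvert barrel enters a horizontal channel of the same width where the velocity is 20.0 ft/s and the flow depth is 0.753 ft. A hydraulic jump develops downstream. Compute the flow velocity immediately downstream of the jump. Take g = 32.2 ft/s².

Fr₁ = V₁/√(g·y₁) = 20.0/√(32.2×0.753) = 4.06.
By Bélanger, y₂/y₁ = ½[√(1 + 8Fr₁²) − 1] = ½[√133.0 − 1] = 5.27.
y₂ = 5.27 × 0.753 = 3.97 ft.
q = V₁·y₁ = 20.0 × 0.753 = 15.1 ft²/s.
V₂ = q/y₂ = 15.1/3.97 = 3.80 ft/s.

V₂ = 3.80 ft/s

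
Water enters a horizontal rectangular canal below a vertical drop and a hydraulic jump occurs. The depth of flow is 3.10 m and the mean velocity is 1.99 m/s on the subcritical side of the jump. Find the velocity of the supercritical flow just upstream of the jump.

V₁ = 9.28 m/s

Fr₂ = V₂/√(g·y₂) = 1.99/√(9.81×3.10) = 0.361.
The Bélanger relation is symmetric: y₁/y₂ = ½[√(1 + 8Fr₂²) − 1] = ½[√2.042 − 1] = 0.214.
y₁ = 0.214 × 3.10 = 0.665 m.
V₁ = q/y₁ = 6.17/0.665 = 9.28 m/s.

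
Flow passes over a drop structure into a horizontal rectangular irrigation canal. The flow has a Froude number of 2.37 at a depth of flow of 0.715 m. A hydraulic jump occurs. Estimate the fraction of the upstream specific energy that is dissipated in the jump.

ΔE/E₁ = 0.153 (15.3%)

Fr₁ = 2.37 (given).
Bélanger equation: y₂/y₁ = ½[√(1 + 8Fr₁²) − 1] = ½[√45.94 − 1] = 2.89.
y₂ = 2.89 × 0.715 = 2.07 m.
E₁ = y₁(1 + Fr₁²/2) = 0.715×(1 + 2.37²/2) = 2.72 m. ΔE = (y₂ − y₁)³/(4y₁y₂) = 0.417 m. ΔE/E₁ = 0.417/2.72 = 0.153.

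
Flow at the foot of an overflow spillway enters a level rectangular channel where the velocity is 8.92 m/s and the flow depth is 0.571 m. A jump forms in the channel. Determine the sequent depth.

y₂ = 2.77 m

Fr₁ = V₁/√(g·y₁) = 8.92/√(9.81×0.571) = 3.77.
Conjugate-depth relation: y₂/y₁ = ½[√(1 + 8Fr₁²) − 1] = ½[√114.6 − 1] = 4.85.
y₂ = 4.85 × 0.571 = 2.77 m.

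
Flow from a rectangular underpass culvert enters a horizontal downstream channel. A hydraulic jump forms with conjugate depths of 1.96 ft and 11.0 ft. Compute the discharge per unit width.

For a rectangular channel the momentum equation gives q² = ½·g·y₁·y₂·(y₁ + y₂) = ½×32.2×1.96×11.0×13.0 = 4499.
q = √4499 = 67.1 ft²/s.

q = 67.1 ft²/s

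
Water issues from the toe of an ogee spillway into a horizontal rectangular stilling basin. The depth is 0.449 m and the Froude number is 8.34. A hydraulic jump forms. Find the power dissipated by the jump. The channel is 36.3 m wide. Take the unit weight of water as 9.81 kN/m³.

P = 30410 kW

Fr₁ = 8.34 (given).
Sequent-depth ratio: y₂/y₁ = ½[√(1 + 8Fr₁²) − 1] = ½[√557.4 − 1] = 11.3.
y₂ = 11.3 × 0.449 = 5.08 m.
V₁ = Fr₁·√(g·y₁) = 8.34×√(9.81×0.449) = 17.5 m/s; q = V₁·y₁ = 7.86 m²/s. V₂ = q/y₂ = 7.86/5.08 = 1.55 m/s. E₁ = y₁ + V₁²/2g = 16.1 m; E₂ = y₂ + V₂²/2g = 5.20 m. ΔE = E₁ − E₂ = 10.9 m.
Q = q·b = 7.86 × 36.3 = 285 m³/s. P = γ·Q·ΔE = 9.81 × 285 × 10.9 = 30410 kW.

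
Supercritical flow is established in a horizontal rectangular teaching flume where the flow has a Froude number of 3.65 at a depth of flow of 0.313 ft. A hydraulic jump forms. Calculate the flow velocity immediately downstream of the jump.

Fr₁ = 3.65 (given).
By Bélanger, y₂/y₁ = ½[√(1 + 8Fr₁²) − 1] = ½[√107.6 − 1] = 4.69.
y₂ = 4.69 × 0.313 = 1.47 ft.
V₁ = Fr₁·√(g·y₁) = 3.65×√(32.2×0.313) = 11.6 ft/s; q = V₁·y₁ = 3.63 ft²/s.
V₂ = q/y₂ = 3.63/1.47 = 2.47 ft/s.

V₂ = 2.47 ft/s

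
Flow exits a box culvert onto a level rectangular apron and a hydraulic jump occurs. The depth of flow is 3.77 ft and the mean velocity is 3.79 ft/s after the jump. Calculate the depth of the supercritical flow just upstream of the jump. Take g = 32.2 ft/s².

y₁ = 0.745 ft

Fr₂ = V₂/√(g·y₂) = 3.79/√(32.2×3.77) = 0.344.
The Bélanger relation is symmetric: y₁/y₂ = ½[√(1 + 8Fr₂²) − 1] = ½[√1.947 − 1] = 0.198.
y₁ = 0.198 × 3.77 = 0.745 ft.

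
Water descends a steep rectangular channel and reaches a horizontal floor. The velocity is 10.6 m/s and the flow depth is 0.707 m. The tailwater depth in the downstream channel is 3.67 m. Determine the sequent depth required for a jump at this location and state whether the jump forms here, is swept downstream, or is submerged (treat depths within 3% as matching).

y₂ = 3.69 m; the jump forms here

Fr₁ = V₁/√(g·y₁) = 10.6/√(9.81×0.707) = 4.02.
Conjugate-depth relation: y₂/y₁ = ½[√(1 + 8Fr₁²) − 1] = ½[√130.6 − 1] = 5.21.
y₂ = 5.21 × 0.707 = 3.69 m.
Tailwater y_tw = 3.67 m: y_tw ≈ y₂, so the jump forms here.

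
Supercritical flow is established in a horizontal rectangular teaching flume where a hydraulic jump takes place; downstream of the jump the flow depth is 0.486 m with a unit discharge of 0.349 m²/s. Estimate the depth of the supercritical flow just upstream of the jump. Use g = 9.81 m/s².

y₁ = 0.0889 m

V₂ = q/y₂ = 0.349/0.486 = 0.718 m/s; Fr₂ = V₂/√(g·y₂) = 0.329.
The Bélanger relation is symmetric: y₁/y₂ = ½[√(1 + 8Fr₂²) − 1] = ½[√1.865 − 1] = 0.183.
y₁ = 0.183 × 0.486 = 0.0889 m.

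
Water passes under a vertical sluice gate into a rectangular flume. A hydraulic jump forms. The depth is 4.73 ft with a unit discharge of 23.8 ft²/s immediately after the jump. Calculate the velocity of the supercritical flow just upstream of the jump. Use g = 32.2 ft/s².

V₂ = q/y₂ = 23.8/4.73 = 5.03 ft/s; Fr₂ = V₂/√(g·y₂) = 0.408.
The Bélanger relation is symmetric: y₁/y₂ = ½[√(1 + 8Fr₂²) − 1] = ½[√2.330 − 1] = 0.263.
y₁ = 0.263 × 4.73 = 1.24 ft.
V₁ = q/y₁ = 23.8/1.24 = 19.1 ft/s.

V₁ = 19.1 ft/s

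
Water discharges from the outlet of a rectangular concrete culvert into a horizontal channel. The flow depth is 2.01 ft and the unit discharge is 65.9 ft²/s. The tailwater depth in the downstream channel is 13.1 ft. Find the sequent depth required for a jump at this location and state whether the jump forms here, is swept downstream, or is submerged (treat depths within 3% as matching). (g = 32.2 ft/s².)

V₁ = q/y₁ = 65.9/2.01 = 32.8 ft/s. Fr₁ = V₁/√(g·y₁) = 32.8/√(32.2×2.01) = 4.08.
By Bélanger, y₂/y₁ = ½[√(1 + 8Fr₁²) − 1] = ½[√133.9 − 1] = 5.29.
y₂ = 5.29 × 2.01 = 10.6 ft.
Tailwater y_tw = 13.1 ft: y_tw > y₂, so the jump is submerged.

y₂ = 10.6 ft; the jump is submerged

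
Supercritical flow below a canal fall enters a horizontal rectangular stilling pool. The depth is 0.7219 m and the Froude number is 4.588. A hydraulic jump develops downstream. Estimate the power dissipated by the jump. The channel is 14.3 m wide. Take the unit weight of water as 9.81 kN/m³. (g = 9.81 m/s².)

Fr₁ = 4.588 (given).
Sequent-depth ratio: y₂/y₁ = ½[√(1 + 8Fr₁²) − 1] = ½[√169.40 − 1] = 6.008.
y₂ = 6.008 × 0.7219 = 4.337 m.
V₁ = Fr₁·√(g·y₁) = 4.588×√(9.81×0.7219) = 12.21 m/s; q = V₁·y₁ = 8.814 m²/s. V₂ = q/y₂ = 8.814/4.337 = 2.032 m/s. E₁ = y₁ + V₁²/2g = 8.320 m; E₂ = y₂ + V₂²/2g = 4.547 m. ΔE = E₁ − E₂ = 3.772 m.
Q = q·b = 8.814 × 14.3 = 126.0 m³/s. P = γ·Q·ΔE = 9.81 × 126.0 × 3.772 = 4664 kW.

P = 4664 kW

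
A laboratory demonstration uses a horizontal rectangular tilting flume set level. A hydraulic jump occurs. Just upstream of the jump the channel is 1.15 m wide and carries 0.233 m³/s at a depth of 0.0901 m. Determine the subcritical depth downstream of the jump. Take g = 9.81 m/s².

y₂ = 0.263 m

q = Q/b = 0.233/1.15 = 0.203 m²/s; V₁ = q/y₁ = 2.25 m/s. Fr₁ = V₁/√(g·y₁) = 2.39.
Sequent-depth ratio: y₂/y₁ = ½[√(1 + 8Fr₁²) − 1] = ½[√46.77 − 1] = 2.92.
y₂ = 2.92 × 0.0901 = 0.263 m.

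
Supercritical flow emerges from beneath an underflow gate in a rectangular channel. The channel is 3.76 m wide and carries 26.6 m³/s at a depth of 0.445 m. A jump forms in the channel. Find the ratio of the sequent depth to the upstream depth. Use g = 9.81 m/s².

y₂/y₁ = 10.3

q = Q/b = 26.6/3.76 = 7.07 m²/s; V₁ = q/y₁ = 15.9 m/s. Fr₁ = V₁/√(g·y₁) = 7.61.
By Bélanger, y₂/y₁ = ½[√(1 + 8Fr₁²) − 1] = ½[√464.2 − 1] = 10.3.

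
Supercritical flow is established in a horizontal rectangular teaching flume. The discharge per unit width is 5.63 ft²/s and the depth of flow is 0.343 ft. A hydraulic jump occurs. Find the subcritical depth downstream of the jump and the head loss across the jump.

V₁ = q/y₁ = 5.63/0.343 = 16.4 ft/s. Fr₁ = V₁/√(g·y₁) = 16.4/√(32.2×0.343) = 4.94.
From the momentum equation for a rectangular channel, y₂/y₁ = ½[√(1 + 8Fr₁²) − 1] = ½[√196.1 − 1] = 6.50.
y₂ = 6.50 × 0.343 = 2.23 ft.
Head loss: ΔE = (y₂ − y₁)³/(4y₁y₂) = (2.23 − 0.343)³/(4×0.343×2.23) = 6.72/3.06 = 2.20 ft.

y₂ = 2.23 ft; ΔE = 2.20 ft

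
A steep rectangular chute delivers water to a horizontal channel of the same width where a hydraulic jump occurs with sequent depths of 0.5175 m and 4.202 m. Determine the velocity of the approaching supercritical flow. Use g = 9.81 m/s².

V₁ = 13.71 m/s

For a rectangular channel the momentum equation gives q² = ½·g·y₁·y₂·(y₁ + y₂) = ½×9.81×0.5175×4.202×4.720 = 50.34.
q = √50.34 = 7.095 m²/s.
V₁ = q/y₁ = 7.095/0.5175 = 13.71 m/s.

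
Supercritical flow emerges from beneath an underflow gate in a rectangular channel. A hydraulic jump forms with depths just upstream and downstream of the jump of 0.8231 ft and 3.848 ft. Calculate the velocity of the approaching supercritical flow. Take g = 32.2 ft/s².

V₁ = 18.75 ft/s

For a rectangular channel the momentum equation gives q² = ½·g·y₁·y₂·(y₁ + y₂) = ½×32.2×0.8231×3.848×4.671 = 238.2.
q = √238.2 = 15.43 ft²/s.
V₁ = q/y₁ = 15.43/0.8231 = 18.75 ft/s.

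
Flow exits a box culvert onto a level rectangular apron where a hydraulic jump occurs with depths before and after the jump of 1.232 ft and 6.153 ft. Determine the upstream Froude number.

For a rectangular channel the momentum equation gives q² = ½·g·y₁·y₂·(y₁ + y₂) = ½×32.2×1.232×6.153×7.385 = 901.3.
q = √901.3 = 30.02 ft²/s.
V₁ = q/y₁ = 24.37 ft/s; Fr₁ = V₁/√(g·y₁) = 3.869.

Fr₁ = 3.869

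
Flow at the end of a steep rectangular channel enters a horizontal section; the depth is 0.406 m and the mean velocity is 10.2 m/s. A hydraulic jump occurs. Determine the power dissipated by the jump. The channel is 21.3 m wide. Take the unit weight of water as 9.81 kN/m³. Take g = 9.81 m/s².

P = 2469 kW

Fr₁ = V₁/√(g·y₁) = 10.2/√(9.81×0.406) = 5.11.
Conjugate-depth relation: y₂/y₁ = ½[√(1 + 8Fr₁²) − 1] = ½[√210.0 − 1] = 6.75.
y₂ = 6.75 × 0.406 = 2.74 m.
q = V₁·y₁ = 10.2 × 0.406 = 4.14 m²/s. V₂ = q/y₂ = 4.14/2.74 = 1.51 m/s. E₁ = y₁ + V₁²/2g = 5.71 m; E₂ = y₂ + V₂²/2g = 2.86 m. ΔE = E₁ − E₂ = 2.85 m.
Q = q·b = 4.14 × 21.3 = 88.2 m³/s. P = γ·Q·ΔE = 9.81 × 88.2 × 2.85 = 2469 kW.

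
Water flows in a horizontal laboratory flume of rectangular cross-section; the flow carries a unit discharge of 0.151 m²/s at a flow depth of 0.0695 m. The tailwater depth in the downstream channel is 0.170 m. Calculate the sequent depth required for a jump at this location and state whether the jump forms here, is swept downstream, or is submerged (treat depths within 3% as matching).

y₂ = 0.226 m; the jump is swept downstream

V₁ = q/y₁ = 0.151/0.0695 = 2.17 m/s. Fr₁ = V₁/√(g·y₁) = 2.17/√(9.81×0.0695) = 2.63.
Bélanger equation: y₂/y₁ = ½[√(1 + 8Fr₁²) − 1] = ½[√56.39 − 1] = 3.25.
y₂ = 3.25 × 0.0695 = 0.226 m.
Tailwater y_tw = 0.170 m: y_tw < y₂, so the jump is swept downstream.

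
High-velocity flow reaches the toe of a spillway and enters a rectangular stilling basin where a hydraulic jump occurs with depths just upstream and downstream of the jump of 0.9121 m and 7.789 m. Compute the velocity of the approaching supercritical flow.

V₁ = 19.09 m/s

For a rectangular channel the momentum equation gives q² = ½·g·y₁·y₂·(y₁ + y₂) = ½×9.81×0.9121×7.789×8.701 = 303.2.
q = √303.2 = 17.41 m²/s.
V₁ = q/y₁ = 17.41/0.9121 = 19.09 m/s.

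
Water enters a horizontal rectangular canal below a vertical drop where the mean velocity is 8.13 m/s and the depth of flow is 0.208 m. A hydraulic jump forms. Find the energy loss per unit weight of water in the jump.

Fr₁ = V₁/√(g·y₁) = 8.13/√(9.81×0.208) = 5.69.
Conjugate-depth relation: y₂/y₁ = ½[√(1 + 8Fr₁²) − 1] = ½[√260.1 − 1] = 7.56.
y₂ = 7.56 × 0.208 = 1.57 m.
Head loss: ΔE = (y₂ − y₁)³/(4y₁y₂) = (1.57 − 0.208)³/(4×0.208×1.57) = 2.55/1.31 = 1.94 m.

ΔE = 1.94 m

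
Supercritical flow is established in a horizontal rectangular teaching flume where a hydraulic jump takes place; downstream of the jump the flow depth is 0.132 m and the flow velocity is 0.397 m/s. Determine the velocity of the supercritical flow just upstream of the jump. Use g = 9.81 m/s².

V₁ = 1.96 m/s

Fr₂ = V₂/√(g·y₂) = 0.397/√(9.81×0.132) = 0.349.
The Bélanger relation is symmetric: y₁/y₂ = ½[√(1 + 8Fr₂²) − 1] = ½[√1.974 − 1] = 0.202.
y₁ = 0.202 × 0.132 = 0.0267 m.
V₁ = q/y₁ = 0.0524/0.0267 = 1.96 m/s.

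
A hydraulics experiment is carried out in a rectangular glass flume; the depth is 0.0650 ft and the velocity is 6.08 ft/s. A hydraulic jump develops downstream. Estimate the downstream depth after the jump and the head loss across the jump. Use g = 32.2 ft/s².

Fr₁ = V₁/√(g·y₁) = 6.08/√(32.2×0.0650) = 4.20.
From the momentum equation for a rectangular channel, y₂/y₁ = ½[√(1 + 8Fr₁²) − 1] = ½[√142.3 − 1] = 5.46.
y₂ = 5.46 × 0.0650 = 0.355 ft.
q = V₁·y₁ = 6.08 × 0.0650 = 0.395 ft²/s. V₂ = q/y₂ = 0.395/0.355 = 1.11 ft/s. E₁ = y₁ + V₁²/2g = 0.639 ft; E₂ = y₂ + V₂²/2g = 0.374 ft. ΔE = E₁ − E₂ = 0.265 ft.

y₂ = 0.355 ft; ΔE = 0.265 ft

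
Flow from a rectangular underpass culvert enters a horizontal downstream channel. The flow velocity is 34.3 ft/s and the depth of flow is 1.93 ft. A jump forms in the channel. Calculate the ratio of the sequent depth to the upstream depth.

Fr₁ = V₁/√(g·y₁) = 34.3/√(32.2×1.93) = 4.35.
From the momentum equation for a rectangular channel, y₂/y₁ = ½[√(1 + 8Fr₁²) − 1] = ½[√152.4 − 1] = 5.67.

y₂/y₁ = 5.67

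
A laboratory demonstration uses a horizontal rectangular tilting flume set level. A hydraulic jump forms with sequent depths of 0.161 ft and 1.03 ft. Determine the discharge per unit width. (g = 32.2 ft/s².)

For a rectangular channel the momentum equation gives q² = ½·g·y₁·y₂·(y₁ + y₂) = ½×32.2×0.161×1.03×1.19 = 3.18.
q = √3.18 = 1.78 ft²/s.

q = 1.78 ft²/s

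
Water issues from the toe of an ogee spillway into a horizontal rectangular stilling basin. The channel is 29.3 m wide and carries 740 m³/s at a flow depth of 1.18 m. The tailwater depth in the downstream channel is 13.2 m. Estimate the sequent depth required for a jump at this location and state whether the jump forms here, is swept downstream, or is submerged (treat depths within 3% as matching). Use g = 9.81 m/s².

q = Q/b = 740/29.3 = 25.3 m²/s; V₁ = q/y₁ = 21.4 m/s. Fr₁ = V₁/√(g·y₁) = 6.29.
Bélanger equation: y₂/y₁ = ½[√(1 + 8Fr₁²) − 1] = ½[√317.6 − 1] = 8.41.
y₂ = 8.41 × 1.18 = 9.92 m.
Tailwater y_tw = 13.2 m: y_tw > y₂, so the jump is submerged.

y₂ = 9.92 m; the jump is submerged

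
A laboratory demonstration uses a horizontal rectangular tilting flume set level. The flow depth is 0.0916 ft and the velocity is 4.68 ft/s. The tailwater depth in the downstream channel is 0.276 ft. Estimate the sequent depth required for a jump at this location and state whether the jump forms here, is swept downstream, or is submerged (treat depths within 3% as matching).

Fr₁ = V₁/√(g·y₁) = 4.68/√(32.2×0.0916) = 2.73.
From the momentum equation for a rectangular channel, y₂/y₁ = ½[√(1 + 8Fr₁²) − 1] = ½[√60.41 − 1] = 3.39.
y₂ = 3.39 × 0.0916 = 0.310 ft.
Tailwater y_tw = 0.276 ft: y_tw < y₂, so the jump is swept downstream.

y₂ = 0.310 ft; the jump is swept downstream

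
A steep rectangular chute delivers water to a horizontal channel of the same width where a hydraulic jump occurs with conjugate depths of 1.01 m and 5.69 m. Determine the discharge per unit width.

q = 13.7 m²/s

For a rectangular channel the momentum equation gives q² = ½·g·y₁·y₂·(y₁ + y₂) = ½×9.81×1.01×5.69×6.70 = 189.
q = √189 = 13.7 m²/s.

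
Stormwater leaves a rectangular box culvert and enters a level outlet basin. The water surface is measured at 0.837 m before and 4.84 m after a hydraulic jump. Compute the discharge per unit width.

For a rectangular channel the momentum equation gives q² = ½·g·y₁·y₂·(y₁ + y₂) = ½×9.81×0.837×4.84×5.68 = 113.
q = √113 = 10.6 m²/s.

q = 10.6 m²/s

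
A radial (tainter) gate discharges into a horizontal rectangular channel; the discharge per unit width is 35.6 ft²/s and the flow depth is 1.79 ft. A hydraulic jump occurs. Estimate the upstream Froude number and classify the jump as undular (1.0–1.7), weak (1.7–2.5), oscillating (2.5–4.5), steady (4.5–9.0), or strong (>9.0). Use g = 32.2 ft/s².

Fr₁ = 2.62; oscillating jump

V₁ = q/y₁ = 35.6/1.79 = 19.9 ft/s. Fr₁ = V₁/√(g·y₁) = 19.9/√(32.2×1.79) = 2.62.
Fr₁ = 2.62 lies in the oscillating range.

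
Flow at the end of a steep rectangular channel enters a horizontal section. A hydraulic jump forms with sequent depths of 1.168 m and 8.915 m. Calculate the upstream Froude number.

Fr₁ = 5.740

For a rectangular channel the momentum equation gives q² = ½·g·y₁·y₂·(y₁ + y₂) = ½×9.81×1.168×8.915×10.08 = 515.0.
q = √515.0 = 22.69 m²/s.
V₁ = q/y₁ = 19.43 m/s; Fr₁ = V₁/√(g·y₁) = 5.740.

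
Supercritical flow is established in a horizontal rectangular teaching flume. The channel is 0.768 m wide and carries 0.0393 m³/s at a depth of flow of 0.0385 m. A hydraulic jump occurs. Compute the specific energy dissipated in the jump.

q = Q/b = 0.0393/0.768 = 0.0512 m²/s; V₁ = q/y₁ = 1.33 m/s. Fr₁ = V₁/√(g·y₁) = 2.16.
From the momentum equation for a rectangular channel, y₂/y₁ = ½[√(1 + 8Fr₁²) − 1] = ½[√38.42 − 1] = 2.60.
y₂ = 2.60 × 0.0385 = 0.100 m.
Head loss: ΔE = (y₂ − y₁)³/(4y₁y₂) = (0.100 − 0.0385)³/(4×0.0385×0.100) = 0.000233/0.0154 = 0.0151 m.

ΔE = 0.0151 m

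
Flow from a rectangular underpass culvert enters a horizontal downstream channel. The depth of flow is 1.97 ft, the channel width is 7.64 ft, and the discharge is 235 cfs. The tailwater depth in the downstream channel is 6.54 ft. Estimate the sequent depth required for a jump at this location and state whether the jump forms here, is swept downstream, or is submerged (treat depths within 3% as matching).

y₂ = 4.56 ft; the jump is submerged

q = Q/b = 235/7.64 = 30.8 ft²/s; V₁ = q/y₁ = 15.6 ft/s. Fr₁ = V₁/√(g·y₁) = 1.96.
Bélanger equation: y₂/y₁ = ½[√(1 + 8Fr₁²) − 1] = ½[√31.75 − 1] = 2.32.
y₂ = 2.32 × 1.97 = 4.56 ft.
Tailwater y_tw = 6.54 ft: y_tw > y₂, so the jump is submerged.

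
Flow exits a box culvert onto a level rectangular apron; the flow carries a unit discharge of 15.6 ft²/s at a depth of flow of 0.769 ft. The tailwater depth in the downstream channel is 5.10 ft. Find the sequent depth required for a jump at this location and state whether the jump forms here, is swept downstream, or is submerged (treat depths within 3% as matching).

V₁ = q/y₁ = 15.6/0.769 = 20.3 ft/s. Fr₁ = V₁/√(g·y₁) = 20.3/√(32.2×0.769) = 4.08.
Bélanger equation: y₂/y₁ = ½[√(1 + 8Fr₁²) − 1] = ½[√134.0 − 1] = 5.29.
y₂ = 5.29 × 0.769 = 4.07 ft.
Tailwater y_tw = 5.10 ft: y_tw > y₂, so the jump is submerged.

y₂ = 4.07 ft; the jump is submerged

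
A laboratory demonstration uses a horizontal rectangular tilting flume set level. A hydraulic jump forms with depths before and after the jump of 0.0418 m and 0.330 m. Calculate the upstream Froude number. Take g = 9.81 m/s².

For a rectangular channel the momentum equation gives q² = ½·g·y₁·y₂·(y₁ + y₂) = ½×9.81×0.0418×0.330×0.372 = 0.0252.
q = √0.0252 = 0.159 m²/s.
V₁ = q/y₁ = 3.79 m/s; Fr₁ = V₁/√(g·y₁) = 5.93.

Fr₁ = 5.93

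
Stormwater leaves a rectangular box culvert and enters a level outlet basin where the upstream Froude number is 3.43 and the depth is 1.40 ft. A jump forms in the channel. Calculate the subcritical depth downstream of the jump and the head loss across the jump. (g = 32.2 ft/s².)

y₂ = 6.13 ft; ΔE = 3.08 ft

Fr₁ = 3.43 (given).
Bélanger equation: y₂/y₁ = ½[√(1 + 8Fr₁²) − 1] = ½[√95.12 − 1] = 4.38.
y₂ = 4.38 × 1.40 = 6.13 ft.
Head loss: ΔE = (y₂ − y₁)³/(4y₁y₂) = (6.13 − 1.40)³/(4×1.40×6.13) = 106/34.3 = 3.08 ft.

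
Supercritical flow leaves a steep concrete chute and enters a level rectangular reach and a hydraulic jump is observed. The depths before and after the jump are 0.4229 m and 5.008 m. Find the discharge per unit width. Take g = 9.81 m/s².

For a rectangular channel the momentum equation gives q² = ½·g·y₁·y₂·(y₁ + y₂) = ½×9.81×0.4229×5.008×5.431 = 56.42.
q = √56.42 = 7.511 m²/s.

q = 7.511 m²/s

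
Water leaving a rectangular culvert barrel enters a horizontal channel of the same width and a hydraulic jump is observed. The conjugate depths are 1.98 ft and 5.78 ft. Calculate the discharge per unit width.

For a rectangular channel the momentum equation gives q² = ½·g·y₁·y₂·(y₁ + y₂) = ½×32.2×1.98×5.78×7.76 = 1430.
q = √1430 = 37.8 ft²/s.

q = 37.8 ft²/s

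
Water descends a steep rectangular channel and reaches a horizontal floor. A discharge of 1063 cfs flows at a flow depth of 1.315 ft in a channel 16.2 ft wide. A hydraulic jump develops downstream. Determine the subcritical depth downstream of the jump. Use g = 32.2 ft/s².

q = Q/b = 1063/16.2 = 65.62 ft²/s; V₁ = q/y₁ = 49.90 ft/s. Fr₁ = V₁/√(g·y₁) = 7.668.
Sequent-depth ratio: y₂/y₁ = ½[√(1 + 8Fr₁²) − 1] = ½[√471.43 − 1] = 10.36.
y₂ = 10.36 × 1.315 = 13.62 ft.

y₂ = 13.62 ft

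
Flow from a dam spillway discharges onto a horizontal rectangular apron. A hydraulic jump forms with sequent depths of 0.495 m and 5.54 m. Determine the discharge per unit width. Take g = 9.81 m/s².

q = 9.01 m²/s

For a rectangular channel the momentum equation gives q² = ½·g·y₁·y₂·(y₁ + y₂) = ½×9.81×0.495×5.54×6.04 = 81.2.
q = √81.2 = 9.01 m²/s.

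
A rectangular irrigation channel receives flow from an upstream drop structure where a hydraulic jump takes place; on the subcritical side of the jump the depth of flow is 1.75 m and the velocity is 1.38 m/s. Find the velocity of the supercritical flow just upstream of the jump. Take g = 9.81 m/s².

V₁ = 7.38 m/s

Fr₂ = V₂/√(g·y₂) = 1.38/√(9.81×1.75) = 0.333.
From the momentum equation (using Fr₂), y₁/y₂ = ½[√(1 + 8Fr₂²) − 1] = ½[√1.887 − 1] = 0.187.
y₁ = 0.187 × 1.75 = 0.327 m.
V₁ = q/y₁ = 2.42/0.327 = 7.38 m/s.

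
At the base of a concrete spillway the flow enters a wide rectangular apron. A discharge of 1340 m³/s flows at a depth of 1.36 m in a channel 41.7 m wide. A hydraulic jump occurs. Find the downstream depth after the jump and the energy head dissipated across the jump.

q = Q/b = 1340/41.7 = 32.1 m²/s; V₁ = q/y₁ = 23.6 m/s. Fr₁ = V₁/√(g·y₁) = 6.47.
Conjugate-depth relation: y₂/y₁ = ½[√(1 + 8Fr₁²) − 1] = ½[√335.8 − 1] = 8.66.
y₂ = 8.66 × 1.36 = 11.8 m.
Head loss: ΔE = (y₂ − y₁)³/(4y₁y₂) = (11.8 − 1.36)³/(4×1.36×11.8) = 1131/64.1 = 17.7 m.

y₂ = 11.8 m; ΔE = 17.7 m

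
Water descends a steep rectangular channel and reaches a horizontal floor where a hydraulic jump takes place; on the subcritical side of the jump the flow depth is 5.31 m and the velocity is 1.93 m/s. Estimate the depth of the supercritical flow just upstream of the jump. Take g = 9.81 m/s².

y₁ = 0.674 m

Fr₂ = V₂/√(g·y₂) = 1.93/√(9.81×5.31) = 0.267.
The Bélanger relation is symmetric: y₁/y₂ = ½[√(1 + 8Fr₂²) − 1] = ½[√1.572 − 1] = 0.127.
y₁ = 0.127 × 5.31 = 0.674 m.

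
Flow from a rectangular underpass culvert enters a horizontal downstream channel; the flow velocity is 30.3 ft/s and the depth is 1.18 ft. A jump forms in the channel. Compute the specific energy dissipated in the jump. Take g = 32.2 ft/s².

Fr₁ = V₁/√(g·y₁) = 30.3/√(32.2×1.18) = 4.92.
From the momentum equation for a rectangular channel, y₂/y₁ = ½[√(1 + 8Fr₁²) − 1] = ½[√194.3 − 1] = 6.47.
y₂ = 6.47 × 1.18 = 7.63 ft.
q = V₁·y₁ = 30.3 × 1.18 = 35.8 ft²/s. V₂ = q/y₂ = 35.8/7.63 = 4.68 ft/s. E₁ = y₁ + V₁²/2g = 15.4 ft; E₂ = y₂ + V₂²/2g = 7.97 ft. ΔE = E₁ − E₂ = 7.46 ft.

ΔE = 7.46 ft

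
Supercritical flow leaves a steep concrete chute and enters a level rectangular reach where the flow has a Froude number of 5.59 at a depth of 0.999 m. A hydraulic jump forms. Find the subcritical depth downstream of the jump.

y₂ = 7.41 m

Fr₁ = 5.59 (given).
Sequent-depth ratio: y₂/y₁ = ½[√(1 + 8Fr₁²) − 1] = ½[√251.0 − 1] = 7.42.
y₂ = 7.42 × 0.999 = 7.41 m.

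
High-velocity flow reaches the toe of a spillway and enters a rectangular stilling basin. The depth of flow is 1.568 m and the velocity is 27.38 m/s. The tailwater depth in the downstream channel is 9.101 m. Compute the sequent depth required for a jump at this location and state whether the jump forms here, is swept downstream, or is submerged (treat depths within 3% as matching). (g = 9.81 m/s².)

Fr₁ = V₁/√(g·y₁) = 27.38/√(9.81×1.568) = 6.981.
From the momentum equation for a rectangular channel, y₂/y₁ = ½[√(1 + 8Fr₁²) − 1] = ½[√390.89 − 1] = 9.385.
y₂ = 9.385 × 1.568 = 14.72 m.
Tailwater y_tw = 9.101 m: y_tw < y₂, so the jump is swept downstream.

y₂ = 14.72 m; the jump is swept downstream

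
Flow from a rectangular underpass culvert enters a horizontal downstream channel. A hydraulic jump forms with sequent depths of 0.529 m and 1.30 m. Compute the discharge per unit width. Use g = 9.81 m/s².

For a rectangular channel the momentum equation gives q² = ½·g·y₁·y₂·(y₁ + y₂) = ½×9.81×0.529×1.30×1.83 = 6.17.
q = √6.17 = 2.48 m²/s.

q = 2.48 m²/s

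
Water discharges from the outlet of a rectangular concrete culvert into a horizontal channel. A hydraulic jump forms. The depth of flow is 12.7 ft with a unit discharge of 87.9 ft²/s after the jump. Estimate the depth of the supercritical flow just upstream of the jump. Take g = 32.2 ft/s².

V₂ = q/y₂ = 87.9/12.7 = 6.92 ft/s; Fr₂ = V₂/√(g·y₂) = 0.342.
Since the conjugate-depth ratio holds either way, y₁/y₂ = ½[√(1 + 8Fr₂²) − 1] = ½[√1.937 − 1] = 0.196.
y₁ = 0.196 × 12.7 = 2.49 ft.

y₁ = 2.49 ft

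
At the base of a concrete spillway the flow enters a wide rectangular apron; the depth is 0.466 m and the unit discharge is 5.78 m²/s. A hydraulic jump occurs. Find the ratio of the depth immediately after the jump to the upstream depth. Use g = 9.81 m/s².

y₂/y₁ = 7.72

V₁ = q/y₁ = 5.78/0.466 = 12.4 m/s. Fr₁ = V₁/√(g·y₁) = 12.4/√(9.81×0.466) = 5.80.
Sequent-depth ratio: y₂/y₁ = ½[√(1 + 8Fr₁²) − 1] = ½[√270.2 − 1] = 7.72.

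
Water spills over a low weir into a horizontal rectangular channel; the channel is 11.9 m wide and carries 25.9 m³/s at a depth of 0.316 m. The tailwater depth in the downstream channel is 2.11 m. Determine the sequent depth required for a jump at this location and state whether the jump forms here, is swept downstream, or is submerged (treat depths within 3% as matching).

q = Q/b = 25.9/11.9 = 2.18 m²/s; V₁ = q/y₁ = 6.89 m/s. Fr₁ = V₁/√(g·y₁) = 3.91.
Sequent-depth ratio: y₂/y₁ = ½[√(1 + 8Fr₁²) − 1] = ½[√123.4 − 1] = 5.05.
y₂ = 5.05 × 0.316 = 1.60 m.
Tailwater y_tw = 2.11 m: y_tw > y₂, so the jump is submerged.

y₂ = 1.60 m; the jump is submerged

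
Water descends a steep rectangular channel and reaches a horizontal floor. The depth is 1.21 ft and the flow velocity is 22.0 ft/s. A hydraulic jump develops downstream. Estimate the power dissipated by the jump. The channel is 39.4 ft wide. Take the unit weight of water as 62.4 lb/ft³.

P = 345 hp

Fr₁ = V₁/√(g·y₁) = 22.0/√(32.2×1.21) = 3.52.
From the momentum equation for a rectangular channel, y₂/y₁ = ½[√(1 + 8Fr₁²) − 1] = ½[√100.4 − 1] = 4.51.
y₂ = 4.51 × 1.21 = 5.46 ft.
Head loss: ΔE = (y₂ − y₁)³/(4y₁y₂) = (5.46 − 1.21)³/(4×1.21×5.46) = 76.6/26.4 = 2.90 ft.
q = V₁·y₁ = 22.0 × 1.21 = 26.6 ft²/s. Q = q·b = 26.6 × 39.4 = 1049 cfs. P = γ·Q·ΔE/550 = 62.4 × 1049 × 2.90 / 550 = 345 hp.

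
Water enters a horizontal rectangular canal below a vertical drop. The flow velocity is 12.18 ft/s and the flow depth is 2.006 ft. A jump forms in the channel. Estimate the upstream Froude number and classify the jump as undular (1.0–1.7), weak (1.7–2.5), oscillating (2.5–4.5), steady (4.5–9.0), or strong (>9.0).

Fr₁ = 1.515; undular jump

Fr₁ = V₁/√(g·y₁) = 12.18/√(32.2×2.006) = 1.515.
Fr₁ = 1.515 lies in the undular range.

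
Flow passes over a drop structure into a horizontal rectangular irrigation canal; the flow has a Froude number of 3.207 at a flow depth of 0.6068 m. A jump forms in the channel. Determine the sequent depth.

y₂ = 2.465 m

Fr₁ = 3.207 (given).
Sequent-depth ratio: y₂/y₁ = ½[√(1 + 8Fr₁²) − 1] = ½[√83.279 − 1] = 4.063.
y₂ = 4.063 × 0.6068 = 2.465 m.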